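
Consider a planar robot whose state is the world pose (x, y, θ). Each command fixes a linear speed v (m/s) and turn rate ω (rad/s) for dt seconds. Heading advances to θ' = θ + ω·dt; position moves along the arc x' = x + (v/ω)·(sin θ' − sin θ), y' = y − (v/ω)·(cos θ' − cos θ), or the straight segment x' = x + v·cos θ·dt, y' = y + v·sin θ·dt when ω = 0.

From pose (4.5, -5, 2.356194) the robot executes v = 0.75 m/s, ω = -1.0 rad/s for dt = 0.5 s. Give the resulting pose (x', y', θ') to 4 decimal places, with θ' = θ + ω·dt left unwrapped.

(4.3107, -4.6808, 1.8562)

θ' = 2.3562 + -1.0·0.5 = 1.8562
R = v/ω = 0.75/-1.0 = -0.7500
x' = 4.5 + -0.7500·(sin 1.8562 − sin 2.3562) = 4.3107
y' = -5 − -0.7500·(cos 1.8562 − cos 2.3562) = -4.6808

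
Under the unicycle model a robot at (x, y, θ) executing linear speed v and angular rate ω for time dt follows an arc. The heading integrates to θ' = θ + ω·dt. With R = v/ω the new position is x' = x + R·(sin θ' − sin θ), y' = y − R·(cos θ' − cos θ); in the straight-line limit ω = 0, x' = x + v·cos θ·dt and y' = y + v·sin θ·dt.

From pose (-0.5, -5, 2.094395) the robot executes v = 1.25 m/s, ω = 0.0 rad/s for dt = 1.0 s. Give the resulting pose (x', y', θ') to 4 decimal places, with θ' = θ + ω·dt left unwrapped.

θ' = 2.0944 + 0.0·1.0 = 2.0944
ω = 0 → straight: x' = -0.5 + 1.25·cos(2.0944)·1.0 = -1.1250
y' = -5 + 1.25·sin(2.0944)·1.0 = -3.9175

(-1.1250, -3.9175, 2.0944)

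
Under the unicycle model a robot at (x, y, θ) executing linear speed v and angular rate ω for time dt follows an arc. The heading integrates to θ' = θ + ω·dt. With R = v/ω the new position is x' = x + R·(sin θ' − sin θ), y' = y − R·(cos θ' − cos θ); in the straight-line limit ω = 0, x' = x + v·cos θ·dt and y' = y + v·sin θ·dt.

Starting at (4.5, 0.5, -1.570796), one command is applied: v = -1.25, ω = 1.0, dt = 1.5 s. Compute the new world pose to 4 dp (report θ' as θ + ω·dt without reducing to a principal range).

θ' = -1.5708 + 1.0·1.5 = -0.0708
R = v/ω = -1.25/1.0 = -1.2500
x' = 4.5 + -1.2500·(sin -0.0708 − sin -1.5708) = 3.3384
y' = 0.5 − -1.2500·(cos -0.0708 − cos -1.5708) = 1.7469

(3.3384, 1.7469, -0.0708)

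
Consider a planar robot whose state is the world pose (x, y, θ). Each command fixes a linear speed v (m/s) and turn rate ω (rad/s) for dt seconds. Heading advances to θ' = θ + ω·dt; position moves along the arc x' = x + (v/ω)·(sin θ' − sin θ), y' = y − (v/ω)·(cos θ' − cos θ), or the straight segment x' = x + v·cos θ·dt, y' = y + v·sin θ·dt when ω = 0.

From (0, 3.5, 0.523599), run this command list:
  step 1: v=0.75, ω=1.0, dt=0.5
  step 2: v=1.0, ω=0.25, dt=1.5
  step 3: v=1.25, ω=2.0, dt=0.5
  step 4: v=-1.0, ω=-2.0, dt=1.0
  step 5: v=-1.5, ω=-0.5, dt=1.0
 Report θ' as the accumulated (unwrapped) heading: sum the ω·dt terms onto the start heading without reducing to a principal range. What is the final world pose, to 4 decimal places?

step 1: θ'=1.0236 (R=0.7500) → pose (0.2655, 3.7593, 1.0236)
step 2: θ'=1.3986 (R=4.0000) → pose (0.7904, 5.1551, 1.3986)
step 3: θ'=2.3986 (R=0.6250) → pose (0.5974, 5.7225, 2.3986)
step 4: θ'=0.3986 (R=0.5000) → pose (0.4533, 4.8934, 0.3986)
step 5: θ'=-0.1014 (R=3.0000) → pose (-1.0148, 4.6737, -0.1014)

(-1.0148, 4.6737, -0.1014)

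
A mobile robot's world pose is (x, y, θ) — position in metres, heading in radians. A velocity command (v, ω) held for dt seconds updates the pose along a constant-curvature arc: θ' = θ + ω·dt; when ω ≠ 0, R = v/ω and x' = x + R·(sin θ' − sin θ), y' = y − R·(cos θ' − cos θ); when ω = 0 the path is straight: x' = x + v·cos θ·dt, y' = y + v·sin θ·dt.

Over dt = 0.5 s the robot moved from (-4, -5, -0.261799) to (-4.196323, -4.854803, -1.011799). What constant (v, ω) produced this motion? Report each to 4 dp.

Δθ = -1.011799 − -0.261799 = -0.750000
ω = Δθ/dt = -0.750000/0.5 = -1.5000
R = Δx/(sin θ' − sin θ) = 0.3333
v = R·ω = 0.3333·-1.5000 = -0.5000

v = -0.5000, ω = -1.5000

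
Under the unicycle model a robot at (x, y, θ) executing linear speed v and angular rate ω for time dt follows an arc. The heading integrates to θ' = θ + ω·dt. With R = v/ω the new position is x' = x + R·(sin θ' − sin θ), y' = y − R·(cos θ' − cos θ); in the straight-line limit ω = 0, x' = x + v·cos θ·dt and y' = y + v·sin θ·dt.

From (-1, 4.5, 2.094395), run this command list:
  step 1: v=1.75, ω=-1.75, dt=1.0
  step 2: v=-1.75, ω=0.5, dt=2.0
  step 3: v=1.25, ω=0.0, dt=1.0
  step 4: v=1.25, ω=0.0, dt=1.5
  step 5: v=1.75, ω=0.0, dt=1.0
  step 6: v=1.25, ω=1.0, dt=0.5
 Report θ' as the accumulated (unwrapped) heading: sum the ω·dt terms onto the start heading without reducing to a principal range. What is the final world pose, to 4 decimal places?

step 1: θ'=0.3444 (R=-1.0000) → pose (-0.4716, 5.9413, 0.3444)
step 2: θ'=1.3444 (R=-3.5000) → pose (-2.7006, 3.4325, 1.3444)
step 3: θ'=1.3444 (straight) → pose (-2.4200, 4.6506, 1.3444)
step 4: θ'=1.3444 (straight) → pose (-1.9991, 6.4777, 1.3444)
step 5: θ'=1.3444 (straight) → pose (-1.6063, 8.1830, 1.3444)
step 6: θ'=1.8444 (R=1.2500) → pose (-1.6209, 8.8014, 1.8444)

(-1.6209, 8.8014, 1.8444)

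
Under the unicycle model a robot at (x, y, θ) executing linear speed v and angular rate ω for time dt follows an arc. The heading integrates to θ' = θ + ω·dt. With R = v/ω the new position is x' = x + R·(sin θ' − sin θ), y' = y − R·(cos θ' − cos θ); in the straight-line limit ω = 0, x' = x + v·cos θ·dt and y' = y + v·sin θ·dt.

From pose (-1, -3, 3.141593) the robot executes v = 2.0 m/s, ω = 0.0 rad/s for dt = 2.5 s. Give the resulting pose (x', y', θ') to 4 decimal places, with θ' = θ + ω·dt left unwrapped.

(-6.0000, -3.0000, 3.1416)

θ' = 3.1416 + 0.0·2.5 = 3.1416
ω = 0 → straight: x' = -1 + 2.0·cos(3.1416)·2.5 = -6.0000
y' = -3 + 2.0·sin(3.1416)·2.5 = -3.0000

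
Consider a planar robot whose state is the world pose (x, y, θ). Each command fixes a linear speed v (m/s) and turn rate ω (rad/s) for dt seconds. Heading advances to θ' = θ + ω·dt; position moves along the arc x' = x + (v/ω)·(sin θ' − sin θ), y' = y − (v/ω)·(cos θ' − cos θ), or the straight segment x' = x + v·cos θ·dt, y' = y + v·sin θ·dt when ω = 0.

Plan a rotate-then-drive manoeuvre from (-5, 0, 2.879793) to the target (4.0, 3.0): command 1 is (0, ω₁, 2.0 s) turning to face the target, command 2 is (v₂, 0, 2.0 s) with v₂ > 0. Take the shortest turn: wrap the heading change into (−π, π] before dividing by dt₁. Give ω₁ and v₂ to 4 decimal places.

ω₁ = -1.2790, v₂ = 4.7434

heading to target = atan2(3−0, 4−-5) = 0.3218
Δθ = wrap(0.3218 − 2.8798) = -2.5580; ω₁ = Δθ/dt₁ = -1.2790
distance = √((4−-5)² + (3−0)²) = 9.4868; v₂ = distance/dt₂ = 4.7434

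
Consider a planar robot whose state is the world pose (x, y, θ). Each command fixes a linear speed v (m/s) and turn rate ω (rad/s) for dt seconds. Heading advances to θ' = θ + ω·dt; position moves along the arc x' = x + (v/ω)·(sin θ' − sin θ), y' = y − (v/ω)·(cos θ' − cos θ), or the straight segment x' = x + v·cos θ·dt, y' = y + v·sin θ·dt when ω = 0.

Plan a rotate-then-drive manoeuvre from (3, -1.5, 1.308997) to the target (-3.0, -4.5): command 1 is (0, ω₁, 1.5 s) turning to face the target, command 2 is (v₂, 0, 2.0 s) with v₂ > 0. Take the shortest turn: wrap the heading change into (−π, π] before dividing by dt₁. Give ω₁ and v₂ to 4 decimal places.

heading to target = atan2(-4.5−-1.5, -3−3) = -2.6779
Δθ = wrap(-2.6779 − 1.3090) = 2.2962; ω₁ = Δθ/dt₁ = 1.5308
distance = √((-3−3)² + (-4.5−-1.5)²) = 6.7082; v₂ = distance/dt₂ = 3.3541

ω₁ = 1.5308, v₂ = 3.3541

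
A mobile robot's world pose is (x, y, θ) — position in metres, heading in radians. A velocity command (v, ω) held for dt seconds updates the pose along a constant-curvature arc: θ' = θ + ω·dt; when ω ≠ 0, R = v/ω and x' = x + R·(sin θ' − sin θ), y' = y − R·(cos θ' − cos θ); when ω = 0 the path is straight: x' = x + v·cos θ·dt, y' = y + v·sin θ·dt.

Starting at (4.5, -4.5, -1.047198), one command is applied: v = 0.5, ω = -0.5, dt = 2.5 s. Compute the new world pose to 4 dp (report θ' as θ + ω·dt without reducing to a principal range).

(4.3815, -5.6642, -2.2972)

θ' = -1.0472 + -0.5·2.5 = -2.2972
R = v/ω = 0.5/-0.5 = -1.0000
x' = 4.5 + -1.0000·(sin -2.2972 − sin -1.0472) = 4.3815
y' = -4.5 − -1.0000·(cos -2.2972 − cos -1.0472) = -5.6642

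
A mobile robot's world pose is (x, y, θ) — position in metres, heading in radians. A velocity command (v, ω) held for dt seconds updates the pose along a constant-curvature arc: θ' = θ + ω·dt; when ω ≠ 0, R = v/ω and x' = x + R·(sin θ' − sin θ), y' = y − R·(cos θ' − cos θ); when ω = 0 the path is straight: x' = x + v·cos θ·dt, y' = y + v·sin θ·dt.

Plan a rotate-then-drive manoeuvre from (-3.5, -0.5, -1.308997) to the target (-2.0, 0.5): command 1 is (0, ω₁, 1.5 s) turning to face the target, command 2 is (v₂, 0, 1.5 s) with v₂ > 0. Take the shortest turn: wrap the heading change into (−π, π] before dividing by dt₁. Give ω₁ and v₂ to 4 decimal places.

heading to target = atan2(0.5−-0.5, -2−-3.5) = 0.5880
Δθ = wrap(0.5880 − -1.3090) = 1.8970; ω₁ = Δθ/dt₁ = 1.2647
distance = √((-2−-3.5)² + (0.5−-0.5)²) = 1.8028; v₂ = distance/dt₂ = 1.2019

ω₁ = 1.2647, v₂ = 1.2019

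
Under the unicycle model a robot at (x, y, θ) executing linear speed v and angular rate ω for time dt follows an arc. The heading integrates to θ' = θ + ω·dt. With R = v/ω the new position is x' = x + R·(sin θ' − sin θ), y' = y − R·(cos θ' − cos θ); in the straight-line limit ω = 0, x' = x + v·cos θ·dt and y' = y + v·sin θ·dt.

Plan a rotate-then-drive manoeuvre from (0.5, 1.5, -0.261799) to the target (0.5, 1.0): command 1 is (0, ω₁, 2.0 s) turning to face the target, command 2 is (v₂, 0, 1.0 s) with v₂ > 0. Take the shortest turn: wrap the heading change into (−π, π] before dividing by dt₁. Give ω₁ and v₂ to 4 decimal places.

heading to target = atan2(1−1.5, 0.5−0.5) = -1.5708
Δθ = wrap(-1.5708 − -0.2618) = -1.3090; ω₁ = Δθ/dt₁ = -0.6545
distance = √((0.5−0.5)² + (1−1.5)²) = 0.5000; v₂ = distance/dt₂ = 0.5000

ω₁ = -0.6545, v₂ = 0.5000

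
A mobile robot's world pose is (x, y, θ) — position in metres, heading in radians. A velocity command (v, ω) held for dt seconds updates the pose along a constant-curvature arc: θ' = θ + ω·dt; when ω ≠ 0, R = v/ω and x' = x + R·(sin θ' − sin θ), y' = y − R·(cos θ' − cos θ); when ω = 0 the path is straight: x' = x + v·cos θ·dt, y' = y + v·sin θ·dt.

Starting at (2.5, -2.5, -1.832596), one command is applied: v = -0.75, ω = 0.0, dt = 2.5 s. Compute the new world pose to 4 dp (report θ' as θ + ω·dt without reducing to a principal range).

(2.9853, -0.6889, -1.8326)

θ' = -1.8326 + 0.0·2.5 = -1.8326
ω = 0 → straight: x' = 2.5 + -0.75·cos(-1.8326)·2.5 = 2.9853
y' = -2.5 + -0.75·sin(-1.8326)·2.5 = -0.6889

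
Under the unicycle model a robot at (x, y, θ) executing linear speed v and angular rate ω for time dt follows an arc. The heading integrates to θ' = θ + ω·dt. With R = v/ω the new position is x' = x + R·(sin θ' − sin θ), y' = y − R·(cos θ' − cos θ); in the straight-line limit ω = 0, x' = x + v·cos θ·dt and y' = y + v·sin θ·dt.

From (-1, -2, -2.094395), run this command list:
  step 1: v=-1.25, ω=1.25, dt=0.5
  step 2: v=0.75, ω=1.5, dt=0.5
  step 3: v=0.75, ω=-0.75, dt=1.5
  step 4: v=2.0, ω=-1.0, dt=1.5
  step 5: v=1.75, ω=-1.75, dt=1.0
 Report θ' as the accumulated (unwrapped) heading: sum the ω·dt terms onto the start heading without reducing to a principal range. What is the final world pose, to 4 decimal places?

(-3.4543, -2.8130, -5.0944)

step 1: θ'=-1.4694 (R=-1.0000) → pose (-0.8712, -1.3988, -1.4694)
step 2: θ'=-0.7194 (R=0.5000) → pose (-0.7032, -1.7243, -0.7194)
step 3: θ'=-1.8444 (R=-1.0000) → pose (-0.3993, -2.7467, -1.8444)
step 4: θ'=-3.3444 (R=-2.0000) → pose (-2.7278, -4.1653, -3.3444)
step 5: θ'=-5.0944 (R=-1.0000) → pose (-3.4543, -2.8130, -5.0944)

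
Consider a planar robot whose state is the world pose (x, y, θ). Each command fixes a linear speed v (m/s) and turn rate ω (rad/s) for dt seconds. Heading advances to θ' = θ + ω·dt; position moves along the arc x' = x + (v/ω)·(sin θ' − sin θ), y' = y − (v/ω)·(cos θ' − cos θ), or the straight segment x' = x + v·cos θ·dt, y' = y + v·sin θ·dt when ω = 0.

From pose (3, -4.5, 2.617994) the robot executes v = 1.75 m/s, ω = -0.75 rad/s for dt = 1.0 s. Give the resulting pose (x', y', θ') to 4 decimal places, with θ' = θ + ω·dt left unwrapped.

θ' = 2.6180 + -0.75·1.0 = 1.8680
R = v/ω = 1.75/-0.75 = -2.3333
x' = 3 + -2.3333·(sin 1.8680 − sin 2.6180) = 1.9356
y' = -4.5 − -2.3333·(cos 1.8680 − cos 2.6180) = -3.1626

(1.9356, -3.1626, 1.8680)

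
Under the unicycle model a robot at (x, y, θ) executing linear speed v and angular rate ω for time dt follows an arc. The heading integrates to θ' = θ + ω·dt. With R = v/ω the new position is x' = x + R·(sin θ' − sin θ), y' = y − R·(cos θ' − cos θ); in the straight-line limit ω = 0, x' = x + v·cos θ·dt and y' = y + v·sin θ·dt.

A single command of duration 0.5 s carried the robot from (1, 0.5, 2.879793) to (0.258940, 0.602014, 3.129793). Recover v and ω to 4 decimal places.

Δθ = 3.129793 − 2.879793 = 0.250000
ω = Δθ/dt = 0.250000/0.5 = 0.5000
R = Δx/(sin θ' − sin θ) = 3.0000
v = R·ω = 3.0000·0.5000 = 1.5000

v = 1.5000, ω = 0.5000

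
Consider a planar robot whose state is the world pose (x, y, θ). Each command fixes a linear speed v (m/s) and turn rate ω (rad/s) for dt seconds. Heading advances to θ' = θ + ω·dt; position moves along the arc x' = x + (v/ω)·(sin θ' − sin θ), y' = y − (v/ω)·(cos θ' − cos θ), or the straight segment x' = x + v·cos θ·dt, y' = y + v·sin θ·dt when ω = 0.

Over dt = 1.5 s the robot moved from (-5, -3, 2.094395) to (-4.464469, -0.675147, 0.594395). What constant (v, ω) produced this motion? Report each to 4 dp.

Δθ = 0.594395 − 2.094395 = -1.500000
ω = Δθ/dt = -1.500000/1.5 = -1.0000
R = −Δy/(cos θ' − cos θ) = -1.7500
v = R·ω = -1.7500·-1.0000 = 1.7500

v = 1.7500, ω = -1.0000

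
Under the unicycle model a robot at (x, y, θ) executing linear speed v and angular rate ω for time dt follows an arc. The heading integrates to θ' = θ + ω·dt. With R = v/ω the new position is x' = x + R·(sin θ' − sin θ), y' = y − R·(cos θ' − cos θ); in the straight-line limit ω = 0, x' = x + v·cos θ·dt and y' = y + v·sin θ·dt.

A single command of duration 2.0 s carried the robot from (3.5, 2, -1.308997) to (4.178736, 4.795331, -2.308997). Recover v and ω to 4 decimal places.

v = -1.5000, ω = -0.5000

Δθ = -2.308997 − -1.308997 = -1.000000
ω = Δθ/dt = -1.000000/2.0 = -0.5000
R = −Δy/(cos θ' − cos θ) = 3.0000
v = R·ω = 3.0000·-0.5000 = -1.5000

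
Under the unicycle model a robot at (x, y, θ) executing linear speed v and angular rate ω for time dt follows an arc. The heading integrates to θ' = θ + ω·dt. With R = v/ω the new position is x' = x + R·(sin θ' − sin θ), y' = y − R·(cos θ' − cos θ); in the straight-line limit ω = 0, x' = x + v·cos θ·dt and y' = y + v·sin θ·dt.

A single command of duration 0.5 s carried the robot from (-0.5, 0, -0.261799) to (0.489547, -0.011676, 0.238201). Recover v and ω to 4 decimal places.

Δθ = 0.238201 − -0.261799 = 0.500000
ω = Δθ/dt = 0.500000/0.5 = 1.0000
R = Δx/(sin θ' − sin θ) = 2.0000
v = R·ω = 2.0000·1.0000 = 2.0000

v = 2.0000, ω = 1.0000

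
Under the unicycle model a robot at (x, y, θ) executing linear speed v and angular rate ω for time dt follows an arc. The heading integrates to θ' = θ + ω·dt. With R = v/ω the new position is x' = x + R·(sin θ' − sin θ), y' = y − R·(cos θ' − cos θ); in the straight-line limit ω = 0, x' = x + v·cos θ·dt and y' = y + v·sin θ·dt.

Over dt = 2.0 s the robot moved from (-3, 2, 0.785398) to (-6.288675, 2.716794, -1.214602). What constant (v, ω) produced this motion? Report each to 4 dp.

v = -2.0000, ω = -1.0000

Δθ = -1.214602 − 0.785398 = -2.000000
ω = Δθ/dt = -2.000000/2.0 = -1.0000
R = Δx/(sin θ' − sin θ) = 2.0000
v = R·ω = 2.0000·-1.0000 = -2.0000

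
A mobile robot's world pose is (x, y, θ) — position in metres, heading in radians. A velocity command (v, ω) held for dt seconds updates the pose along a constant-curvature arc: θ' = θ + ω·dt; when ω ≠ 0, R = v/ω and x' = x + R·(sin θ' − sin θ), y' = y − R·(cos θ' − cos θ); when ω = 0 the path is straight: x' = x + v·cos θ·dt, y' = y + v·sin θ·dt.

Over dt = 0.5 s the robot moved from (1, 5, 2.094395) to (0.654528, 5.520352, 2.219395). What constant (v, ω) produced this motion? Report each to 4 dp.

v = 1.2500, ω = 0.2500

Δθ = 2.219395 − 2.094395 = 0.125000
ω = Δθ/dt = 0.125000/0.5 = 0.2500
R = −Δy/(cos θ' − cos θ) = 5.0000
v = R·ω = 5.0000·0.2500 = 1.2500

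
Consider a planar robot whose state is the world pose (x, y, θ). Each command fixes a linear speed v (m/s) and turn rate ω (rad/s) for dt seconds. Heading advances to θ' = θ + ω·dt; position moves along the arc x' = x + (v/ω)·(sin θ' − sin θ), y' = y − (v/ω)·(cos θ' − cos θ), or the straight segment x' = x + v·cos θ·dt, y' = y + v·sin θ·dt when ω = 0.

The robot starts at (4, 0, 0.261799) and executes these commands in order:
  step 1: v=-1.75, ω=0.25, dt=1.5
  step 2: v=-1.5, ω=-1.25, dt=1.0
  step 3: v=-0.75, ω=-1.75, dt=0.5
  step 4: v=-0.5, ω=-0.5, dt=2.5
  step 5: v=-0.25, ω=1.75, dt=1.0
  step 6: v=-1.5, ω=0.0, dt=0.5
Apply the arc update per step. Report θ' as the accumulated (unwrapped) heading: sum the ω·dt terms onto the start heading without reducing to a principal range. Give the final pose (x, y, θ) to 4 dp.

step 1: θ'=0.6368 (R=-7.0000) → pose (1.6494, -1.1335, 0.6368)
step 2: θ'=-0.6132 (R=1.2000) → pose (0.2452, -1.1500, -0.6132)
step 3: θ'=-1.4882 (R=0.4286) → pose (0.0647, -0.8349, -1.4882)
step 4: θ'=-2.7382 (R=1.0000) → pose (0.6688, 0.1673, -2.7382)
step 5: θ'=-0.9882 (R=-0.1429) → pose (0.7320, 0.3773, -0.9882)
step 6: θ'=-0.9882 (straight) → pose (0.3194, 1.0036, -0.9882)

(0.3194, 1.0036, -0.9882)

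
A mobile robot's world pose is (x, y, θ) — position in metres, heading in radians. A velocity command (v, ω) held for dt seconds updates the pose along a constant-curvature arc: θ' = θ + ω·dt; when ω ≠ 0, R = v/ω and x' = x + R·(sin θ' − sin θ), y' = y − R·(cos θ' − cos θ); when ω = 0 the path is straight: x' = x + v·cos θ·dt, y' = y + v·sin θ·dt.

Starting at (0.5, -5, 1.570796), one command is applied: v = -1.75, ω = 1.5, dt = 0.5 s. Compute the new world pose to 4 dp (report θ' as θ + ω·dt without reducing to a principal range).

(0.8130, -5.7952, 2.3208)

θ' = 1.5708 + 1.5·0.5 = 2.3208
R = v/ω = -1.75/1.5 = -1.1667
x' = 0.5 + -1.1667·(sin 2.3208 − sin 1.5708) = 0.8130
y' = -5 − -1.1667·(cos 2.3208 − cos 1.5708) = -5.7952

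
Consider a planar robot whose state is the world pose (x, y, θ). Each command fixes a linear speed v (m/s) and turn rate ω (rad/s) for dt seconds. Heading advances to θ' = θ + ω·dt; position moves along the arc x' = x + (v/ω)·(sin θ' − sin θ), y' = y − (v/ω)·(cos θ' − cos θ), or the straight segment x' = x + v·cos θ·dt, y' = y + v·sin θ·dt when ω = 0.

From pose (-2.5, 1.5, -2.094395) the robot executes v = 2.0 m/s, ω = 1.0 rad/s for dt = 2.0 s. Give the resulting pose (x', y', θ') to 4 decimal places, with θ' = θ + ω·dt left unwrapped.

θ' = -2.0944 + 1.0·2.0 = -0.0944
R = v/ω = 2.0/1.0 = 2.0000
x' = -2.5 + 2.0000·(sin -0.0944 − sin -2.0944) = -0.9565
y' = 1.5 − 2.0000·(cos -0.0944 − cos -2.0944) = -1.4911

(-0.9565, -1.4911, -0.0944)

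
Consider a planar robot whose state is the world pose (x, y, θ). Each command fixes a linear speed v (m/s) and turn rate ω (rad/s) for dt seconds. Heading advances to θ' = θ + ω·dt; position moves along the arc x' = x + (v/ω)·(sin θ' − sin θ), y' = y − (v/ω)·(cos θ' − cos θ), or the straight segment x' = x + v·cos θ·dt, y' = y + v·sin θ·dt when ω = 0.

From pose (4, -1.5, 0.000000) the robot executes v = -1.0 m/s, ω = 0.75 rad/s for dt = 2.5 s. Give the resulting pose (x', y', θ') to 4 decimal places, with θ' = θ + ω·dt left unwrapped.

(2.7279, -3.2327, 1.8750)

θ' = 0.0000 + 0.75·2.5 = 1.8750
R = v/ω = -1.0/0.75 = -1.3333
x' = 4 + -1.3333·(sin 1.8750 − sin 0.0000) = 2.7279
y' = -1.5 − -1.3333·(cos 1.8750 − cos 0.0000) = -3.2327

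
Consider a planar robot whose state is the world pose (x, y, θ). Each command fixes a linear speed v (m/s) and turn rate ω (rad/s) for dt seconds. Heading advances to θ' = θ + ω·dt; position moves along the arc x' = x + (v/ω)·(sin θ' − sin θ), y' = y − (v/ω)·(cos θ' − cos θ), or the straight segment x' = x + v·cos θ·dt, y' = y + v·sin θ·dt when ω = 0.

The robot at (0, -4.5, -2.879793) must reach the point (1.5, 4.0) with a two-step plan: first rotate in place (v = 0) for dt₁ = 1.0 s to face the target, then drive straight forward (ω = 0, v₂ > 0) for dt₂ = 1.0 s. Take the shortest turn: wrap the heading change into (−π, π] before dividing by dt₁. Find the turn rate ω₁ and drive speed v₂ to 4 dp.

ω₁ = -2.0073, v₂ = 8.6313

heading to target = atan2(4−-4.5, 1.5−0) = 1.3961
Δθ = wrap(1.3961 − -2.8798) = -2.0073; ω₁ = Δθ/dt₁ = -2.0073
distance = √((1.5−0)² + (4−-4.5)²) = 8.6313; v₂ = distance/dt₂ = 8.6313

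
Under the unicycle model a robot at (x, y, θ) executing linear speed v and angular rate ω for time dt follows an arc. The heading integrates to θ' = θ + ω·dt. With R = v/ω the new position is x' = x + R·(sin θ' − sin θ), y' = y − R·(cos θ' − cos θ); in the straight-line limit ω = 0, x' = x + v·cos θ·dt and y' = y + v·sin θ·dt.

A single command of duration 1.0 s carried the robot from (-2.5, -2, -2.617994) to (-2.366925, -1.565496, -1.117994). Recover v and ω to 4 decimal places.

Δθ = -1.117994 − -2.617994 = 1.500000
ω = Δθ/dt = 1.500000/1.0 = 1.5000
R = −Δy/(cos θ' − cos θ) = -0.3333
v = R·ω = -0.3333·1.5000 = -0.5000

v = -0.5000, ω = 1.5000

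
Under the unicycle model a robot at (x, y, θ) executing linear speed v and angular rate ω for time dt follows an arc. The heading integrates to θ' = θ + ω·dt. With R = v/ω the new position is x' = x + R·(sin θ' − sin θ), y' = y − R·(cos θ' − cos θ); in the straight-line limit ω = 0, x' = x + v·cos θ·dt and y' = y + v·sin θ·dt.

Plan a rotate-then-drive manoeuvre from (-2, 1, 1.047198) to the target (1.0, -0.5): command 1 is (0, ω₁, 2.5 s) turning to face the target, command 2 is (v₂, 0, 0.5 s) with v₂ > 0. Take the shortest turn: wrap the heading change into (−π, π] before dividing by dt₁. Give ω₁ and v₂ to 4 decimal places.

heading to target = atan2(-0.5−1, 1−-2) = -0.4636
Δθ = wrap(-0.4636 − 1.0472) = -1.5108; ω₁ = Δθ/dt₁ = -0.6043
distance = √((1−-2)² + (-0.5−1)²) = 3.3541; v₂ = distance/dt₂ = 6.7082

ω₁ = -0.6043, v₂ = 6.7082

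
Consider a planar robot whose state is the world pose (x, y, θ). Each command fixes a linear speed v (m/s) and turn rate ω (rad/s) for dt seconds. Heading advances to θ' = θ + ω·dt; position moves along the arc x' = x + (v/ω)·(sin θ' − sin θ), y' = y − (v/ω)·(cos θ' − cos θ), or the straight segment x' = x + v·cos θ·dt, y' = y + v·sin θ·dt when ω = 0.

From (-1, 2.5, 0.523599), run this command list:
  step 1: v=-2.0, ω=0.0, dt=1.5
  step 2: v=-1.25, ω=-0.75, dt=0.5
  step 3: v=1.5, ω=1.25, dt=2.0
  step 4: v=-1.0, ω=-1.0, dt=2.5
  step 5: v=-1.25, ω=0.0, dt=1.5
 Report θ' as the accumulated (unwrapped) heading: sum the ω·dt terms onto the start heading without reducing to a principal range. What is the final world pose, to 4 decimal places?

(-5.9739, 0.8915, 0.1486)

step 1: θ'=0.5236 (straight) → pose (-3.5981, 1.0000, 0.5236)
step 2: θ'=0.1486 (R=1.6667) → pose (-4.1847, 0.7951, 0.1486)
step 3: θ'=2.6486 (R=1.2000) → pose (-3.7944, 3.0390, 2.6486)
step 4: θ'=0.1486 (R=1.0000) → pose (-4.1196, 1.1691, 0.1486)
step 5: θ'=0.1486 (straight) → pose (-5.9739, 0.8915, 0.1486)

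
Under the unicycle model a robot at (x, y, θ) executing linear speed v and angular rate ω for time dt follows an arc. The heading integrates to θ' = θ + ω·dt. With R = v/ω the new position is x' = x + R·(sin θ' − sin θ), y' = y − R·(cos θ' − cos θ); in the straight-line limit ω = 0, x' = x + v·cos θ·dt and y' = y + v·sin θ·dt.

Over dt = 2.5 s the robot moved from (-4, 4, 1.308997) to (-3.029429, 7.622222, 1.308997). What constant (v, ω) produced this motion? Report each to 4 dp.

Δθ = 1.308997 − 1.308997 = 0.000000
ω = Δθ/dt = 0.000000/2.5 = 0.0000
ω = 0 → v = (Δx·cos θ + Δy·sin θ)/dt = 1.5000

v = 1.5000, ω = 0.0000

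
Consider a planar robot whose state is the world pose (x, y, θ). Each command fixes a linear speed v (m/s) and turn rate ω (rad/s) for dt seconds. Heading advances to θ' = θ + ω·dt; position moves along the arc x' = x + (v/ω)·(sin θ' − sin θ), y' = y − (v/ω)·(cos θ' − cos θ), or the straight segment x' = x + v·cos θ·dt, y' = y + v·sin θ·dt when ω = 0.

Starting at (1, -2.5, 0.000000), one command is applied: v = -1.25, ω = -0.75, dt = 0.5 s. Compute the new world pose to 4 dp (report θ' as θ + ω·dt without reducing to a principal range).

θ' = 0.0000 + -0.75·0.5 = -0.3750
R = v/ω = -1.25/-0.75 = 1.6667
x' = 1 + 1.6667·(sin -0.3750 − sin 0.0000) = 0.3895
y' = -2.5 − 1.6667·(cos -0.3750 − cos 0.0000) = -2.3842

(0.3895, -2.3842, -0.3750)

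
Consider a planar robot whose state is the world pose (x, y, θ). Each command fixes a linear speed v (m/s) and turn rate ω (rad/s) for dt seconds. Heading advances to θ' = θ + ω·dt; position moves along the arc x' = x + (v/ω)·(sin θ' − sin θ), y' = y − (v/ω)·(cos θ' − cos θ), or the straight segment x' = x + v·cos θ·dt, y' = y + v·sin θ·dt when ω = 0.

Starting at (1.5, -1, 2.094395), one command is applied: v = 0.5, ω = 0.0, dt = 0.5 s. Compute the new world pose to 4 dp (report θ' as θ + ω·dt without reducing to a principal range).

(1.3750, -0.7835, 2.0944)

θ' = 2.0944 + 0.0·0.5 = 2.0944
ω = 0 → straight: x' = 1.5 + 0.5·cos(2.0944)·0.5 = 1.3750
y' = -1 + 0.5·sin(2.0944)·0.5 = -0.7835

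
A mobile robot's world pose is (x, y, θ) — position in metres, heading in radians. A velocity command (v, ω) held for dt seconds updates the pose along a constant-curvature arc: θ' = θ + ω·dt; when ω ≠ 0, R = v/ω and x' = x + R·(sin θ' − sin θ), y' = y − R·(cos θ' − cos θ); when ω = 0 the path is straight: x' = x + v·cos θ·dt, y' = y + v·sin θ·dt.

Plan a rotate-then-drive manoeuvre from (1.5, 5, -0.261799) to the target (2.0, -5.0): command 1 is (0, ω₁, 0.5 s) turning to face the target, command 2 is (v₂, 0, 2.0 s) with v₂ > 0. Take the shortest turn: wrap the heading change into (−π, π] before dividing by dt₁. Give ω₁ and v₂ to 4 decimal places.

heading to target = atan2(-5−5, 2−1.5) = -1.5208
Δθ = wrap(-1.5208 − -0.2618) = -1.2590; ω₁ = Δθ/dt₁ = -2.5181
distance = √((2−1.5)² + (-5−5)²) = 10.0125; v₂ = distance/dt₂ = 5.0062

ω₁ = -2.5181, v₂ = 5.0062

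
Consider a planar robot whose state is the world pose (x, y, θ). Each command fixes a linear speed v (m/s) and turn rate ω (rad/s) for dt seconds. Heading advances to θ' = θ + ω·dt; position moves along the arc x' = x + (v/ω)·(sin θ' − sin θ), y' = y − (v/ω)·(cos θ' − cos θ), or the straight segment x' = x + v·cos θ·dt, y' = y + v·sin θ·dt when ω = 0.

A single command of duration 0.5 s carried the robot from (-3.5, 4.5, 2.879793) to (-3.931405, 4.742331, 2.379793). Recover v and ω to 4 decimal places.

v = 1.0000, ω = -1.0000

Δθ = 2.379793 − 2.879793 = -0.500000
ω = Δθ/dt = -0.500000/0.5 = -1.0000
R = Δx/(sin θ' − sin θ) = -1.0000
v = R·ω = -1.0000·-1.0000 = 1.0000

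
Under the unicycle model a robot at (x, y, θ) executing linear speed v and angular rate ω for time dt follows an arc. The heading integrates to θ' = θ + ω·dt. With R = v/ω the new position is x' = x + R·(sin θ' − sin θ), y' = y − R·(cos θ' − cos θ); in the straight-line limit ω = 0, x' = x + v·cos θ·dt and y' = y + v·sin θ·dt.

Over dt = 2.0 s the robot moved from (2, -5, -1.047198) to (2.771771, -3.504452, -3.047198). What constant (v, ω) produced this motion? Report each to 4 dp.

v = -1.0000, ω = -1.0000

Δθ = -3.047198 − -1.047198 = -2.000000
ω = Δθ/dt = -2.000000/2.0 = -1.0000
R = −Δy/(cos θ' − cos θ) = 1.0000
v = R·ω = 1.0000·-1.0000 = -1.0000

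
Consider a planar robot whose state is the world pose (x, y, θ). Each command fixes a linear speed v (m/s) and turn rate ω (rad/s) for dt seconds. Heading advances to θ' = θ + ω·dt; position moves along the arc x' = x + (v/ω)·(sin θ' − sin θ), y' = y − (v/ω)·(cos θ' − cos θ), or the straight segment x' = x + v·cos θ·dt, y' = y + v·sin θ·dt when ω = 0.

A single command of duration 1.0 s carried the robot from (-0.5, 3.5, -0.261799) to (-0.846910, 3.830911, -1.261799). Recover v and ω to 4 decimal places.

Δθ = -1.261799 − -0.261799 = -1.000000
ω = Δθ/dt = -1.000000/1.0 = -1.0000
R = Δx/(sin θ' − sin θ) = 0.5000
v = R·ω = 0.5000·-1.0000 = -0.5000

v = -0.5000, ω = -1.0000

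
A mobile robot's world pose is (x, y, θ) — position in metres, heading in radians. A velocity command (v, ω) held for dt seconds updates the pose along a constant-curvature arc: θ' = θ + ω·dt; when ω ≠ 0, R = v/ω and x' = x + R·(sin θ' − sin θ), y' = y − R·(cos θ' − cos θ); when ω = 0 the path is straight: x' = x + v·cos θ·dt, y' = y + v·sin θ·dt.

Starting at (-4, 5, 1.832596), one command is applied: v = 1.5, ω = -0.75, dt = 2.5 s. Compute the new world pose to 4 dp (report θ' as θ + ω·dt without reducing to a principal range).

(-1.9834, 7.5158, -0.0424)

θ' = 1.8326 + -0.75·2.5 = -0.0424
R = v/ω = 1.5/-0.75 = -2.0000
x' = -4 + -2.0000·(sin -0.0424 − sin 1.8326) = -1.9834
y' = 5 − -2.0000·(cos -0.0424 − cos 1.8326) = 7.5158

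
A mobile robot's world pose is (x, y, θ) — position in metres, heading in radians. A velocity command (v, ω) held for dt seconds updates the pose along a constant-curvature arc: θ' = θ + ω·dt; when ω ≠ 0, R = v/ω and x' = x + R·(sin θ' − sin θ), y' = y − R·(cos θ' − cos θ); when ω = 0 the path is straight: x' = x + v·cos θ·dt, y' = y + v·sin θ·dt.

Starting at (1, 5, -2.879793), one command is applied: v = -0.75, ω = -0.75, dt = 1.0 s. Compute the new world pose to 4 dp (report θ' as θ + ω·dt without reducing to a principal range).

(1.7279, 4.9173, -3.6298)

θ' = -2.8798 + -0.75·1.0 = -3.6298
R = v/ω = -0.75/-0.75 = 1.0000
x' = 1 + 1.0000·(sin -3.6298 − sin -2.8798) = 1.7279
y' = 5 − 1.0000·(cos -3.6298 − cos -2.8798) = 4.9173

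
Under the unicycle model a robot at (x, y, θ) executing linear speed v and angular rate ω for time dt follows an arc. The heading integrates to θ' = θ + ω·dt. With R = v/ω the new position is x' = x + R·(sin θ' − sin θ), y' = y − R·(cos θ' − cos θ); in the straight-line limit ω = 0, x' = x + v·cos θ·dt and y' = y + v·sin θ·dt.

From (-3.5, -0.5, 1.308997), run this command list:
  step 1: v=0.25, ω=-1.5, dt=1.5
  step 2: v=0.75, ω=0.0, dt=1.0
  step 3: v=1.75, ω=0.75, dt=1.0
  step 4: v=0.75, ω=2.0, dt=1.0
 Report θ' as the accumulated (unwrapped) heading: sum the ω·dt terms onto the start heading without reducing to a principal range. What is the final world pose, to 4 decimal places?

(-0.8843, -1.5110, 1.8090)

step 1: θ'=-0.9410 (R=-0.1667) → pose (-3.2043, -0.4450, -0.9410)
step 2: θ'=-0.9410 (straight) → pose (-2.7626, -1.0511, -0.9410)
step 3: θ'=-0.1910 (R=2.3333) → pose (-1.3199, -1.9677, -0.1910)
step 4: θ'=1.8090 (R=0.3750) → pose (-0.8843, -1.5110, 1.8090)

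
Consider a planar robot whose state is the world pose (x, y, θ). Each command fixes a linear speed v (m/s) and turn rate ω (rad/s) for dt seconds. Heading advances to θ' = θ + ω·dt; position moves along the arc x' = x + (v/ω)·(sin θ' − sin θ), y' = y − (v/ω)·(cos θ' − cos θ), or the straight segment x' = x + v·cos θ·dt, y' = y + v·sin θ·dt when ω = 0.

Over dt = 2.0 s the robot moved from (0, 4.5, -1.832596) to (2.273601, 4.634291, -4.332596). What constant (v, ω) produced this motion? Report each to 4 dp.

v = -1.5000, ω = -1.2500

Δθ = -4.332596 − -1.832596 = -2.500000
ω = Δθ/dt = -2.500000/2.0 = -1.2500
R = Δx/(sin θ' − sin θ) = 1.2000
v = R·ω = 1.2000·-1.2500 = -1.5000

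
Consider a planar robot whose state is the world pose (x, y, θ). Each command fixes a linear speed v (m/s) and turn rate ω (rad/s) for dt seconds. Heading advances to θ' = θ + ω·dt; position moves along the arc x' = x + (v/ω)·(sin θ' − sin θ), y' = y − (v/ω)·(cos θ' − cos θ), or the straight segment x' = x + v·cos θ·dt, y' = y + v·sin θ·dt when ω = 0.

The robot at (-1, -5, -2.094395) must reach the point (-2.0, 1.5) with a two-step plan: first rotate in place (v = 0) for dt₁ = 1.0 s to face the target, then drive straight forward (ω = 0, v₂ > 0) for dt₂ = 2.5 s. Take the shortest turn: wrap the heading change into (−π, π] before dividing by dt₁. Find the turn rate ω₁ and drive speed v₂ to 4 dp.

heading to target = atan2(1.5−-5, -2−-1) = 1.7234
Δθ = wrap(1.7234 − -2.0944) = -2.4653; ω₁ = Δθ/dt₁ = -2.4653
distance = √((-2−-1)² + (1.5−-5)²) = 6.5765; v₂ = distance/dt₂ = 2.6306

ω₁ = -2.4653, v₂ = 2.6306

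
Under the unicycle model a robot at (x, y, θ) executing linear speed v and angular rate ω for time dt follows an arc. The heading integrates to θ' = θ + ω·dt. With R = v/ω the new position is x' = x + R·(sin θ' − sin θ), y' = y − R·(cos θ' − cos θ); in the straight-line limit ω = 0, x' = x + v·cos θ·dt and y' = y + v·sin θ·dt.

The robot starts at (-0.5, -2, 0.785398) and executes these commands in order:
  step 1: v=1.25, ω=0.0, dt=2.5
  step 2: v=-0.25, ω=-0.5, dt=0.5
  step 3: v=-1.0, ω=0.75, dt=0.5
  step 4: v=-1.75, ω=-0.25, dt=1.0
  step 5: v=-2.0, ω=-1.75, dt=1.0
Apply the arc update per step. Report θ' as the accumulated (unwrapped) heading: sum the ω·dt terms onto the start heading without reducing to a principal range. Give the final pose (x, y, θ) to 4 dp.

step 1: θ'=0.7854 (straight) → pose (1.7097, 0.2097, 0.7854)
step 2: θ'=0.5354 (R=0.5000) → pose (1.6112, 0.1332, 0.5354)
step 3: θ'=0.9104 (R=-1.3333) → pose (1.2385, -0.1956, 0.9104)
step 4: θ'=0.6604 (R=7.0000) → pose (0.0043, -1.4298, 0.6604)
step 5: θ'=-1.0896 (R=1.1429) → pose (-1.7099, -1.0562, -1.0896)

(-1.7099, -1.0562, -1.0896)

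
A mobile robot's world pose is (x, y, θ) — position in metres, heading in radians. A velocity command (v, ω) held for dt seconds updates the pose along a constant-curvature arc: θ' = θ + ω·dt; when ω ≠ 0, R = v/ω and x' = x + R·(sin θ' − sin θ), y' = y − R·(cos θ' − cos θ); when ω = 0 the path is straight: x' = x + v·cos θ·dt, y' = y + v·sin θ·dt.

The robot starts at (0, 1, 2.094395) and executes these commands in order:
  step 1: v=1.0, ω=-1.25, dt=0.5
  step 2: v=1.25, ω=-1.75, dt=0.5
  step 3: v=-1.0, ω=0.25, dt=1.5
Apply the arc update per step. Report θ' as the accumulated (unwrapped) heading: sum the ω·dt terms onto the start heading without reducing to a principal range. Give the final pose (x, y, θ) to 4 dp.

step 1: θ'=1.4694 (R=-0.8000) → pose (-0.1031, 1.4810, 1.4694)
step 2: θ'=0.5944 (R=-0.7143) → pose (0.2075, 2.0005, 0.5944)
step 3: θ'=0.9694 (R=-4.0000) → pose (-0.8506, 0.9497, 0.9694)

(-0.8506, 0.9497, 0.9694)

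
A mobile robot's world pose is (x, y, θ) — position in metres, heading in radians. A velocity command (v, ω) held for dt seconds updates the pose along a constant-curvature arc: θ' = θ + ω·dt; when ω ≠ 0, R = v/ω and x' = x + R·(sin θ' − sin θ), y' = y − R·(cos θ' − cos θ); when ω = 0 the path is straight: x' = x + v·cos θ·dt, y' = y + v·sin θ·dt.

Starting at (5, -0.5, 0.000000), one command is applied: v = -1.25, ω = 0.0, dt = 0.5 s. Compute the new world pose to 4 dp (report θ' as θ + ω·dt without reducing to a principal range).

θ' = 0.0000 + 0.0·0.5 = 0.0000
ω = 0 → straight: x' = 5 + -1.25·cos(0.0000)·0.5 = 4.3750
y' = -0.5 + -1.25·sin(0.0000)·0.5 = -0.5000

(4.3750, -0.5000, 0.0000)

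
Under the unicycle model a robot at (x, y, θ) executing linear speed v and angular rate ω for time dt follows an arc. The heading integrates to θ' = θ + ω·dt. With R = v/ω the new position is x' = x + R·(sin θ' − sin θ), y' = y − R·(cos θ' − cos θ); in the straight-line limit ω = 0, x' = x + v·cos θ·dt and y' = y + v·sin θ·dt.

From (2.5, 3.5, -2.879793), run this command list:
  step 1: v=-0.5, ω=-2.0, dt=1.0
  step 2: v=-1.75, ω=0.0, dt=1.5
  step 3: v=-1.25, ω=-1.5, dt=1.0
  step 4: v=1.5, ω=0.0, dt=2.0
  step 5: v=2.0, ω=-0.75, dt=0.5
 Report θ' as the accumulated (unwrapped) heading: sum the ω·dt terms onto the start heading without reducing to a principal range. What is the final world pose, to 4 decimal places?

(5.4121, -0.6301, -6.7548)

step 1: θ'=-4.8798 (R=0.2500) → pose (2.8112, 3.2169, -4.8798)
step 2: θ'=-4.8798 (straight) → pose (2.3738, 0.6286, -4.8798)
step 3: θ'=-6.3798 (R=0.8333) → pose (1.4718, -0.0620, -6.3798)
step 4: θ'=-6.3798 (straight) → pose (4.4578, -0.3514, -6.3798)
step 5: θ'=-6.7548 (R=-2.6667) → pose (5.4121, -0.6301, -6.7548)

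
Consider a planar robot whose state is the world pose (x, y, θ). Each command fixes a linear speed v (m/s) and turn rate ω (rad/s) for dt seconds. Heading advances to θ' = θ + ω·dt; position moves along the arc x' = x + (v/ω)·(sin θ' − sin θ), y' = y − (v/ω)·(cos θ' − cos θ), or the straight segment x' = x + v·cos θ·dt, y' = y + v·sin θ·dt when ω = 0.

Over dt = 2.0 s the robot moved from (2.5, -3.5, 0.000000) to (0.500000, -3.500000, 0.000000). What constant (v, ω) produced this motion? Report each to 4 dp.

v = -1.0000, ω = 0.0000

Δθ = 0.000000 − 0.000000 = 0.000000
ω = Δθ/dt = 0.000000/2.0 = 0.0000
ω = 0 → v = (Δx·cos θ + Δy·sin θ)/dt = -1.0000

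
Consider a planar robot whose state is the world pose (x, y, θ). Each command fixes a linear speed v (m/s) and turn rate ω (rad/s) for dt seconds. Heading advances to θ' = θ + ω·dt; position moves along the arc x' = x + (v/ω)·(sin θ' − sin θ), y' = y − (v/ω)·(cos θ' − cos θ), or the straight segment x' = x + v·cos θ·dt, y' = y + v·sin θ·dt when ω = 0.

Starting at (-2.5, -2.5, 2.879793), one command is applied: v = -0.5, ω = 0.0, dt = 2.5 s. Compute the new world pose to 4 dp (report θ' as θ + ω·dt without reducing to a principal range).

θ' = 2.8798 + 0.0·2.5 = 2.8798
ω = 0 → straight: x' = -2.5 + -0.5·cos(2.8798)·2.5 = -1.2926
y' = -2.5 + -0.5·sin(2.8798)·2.5 = -2.8235

(-1.2926, -2.8235, 2.8798)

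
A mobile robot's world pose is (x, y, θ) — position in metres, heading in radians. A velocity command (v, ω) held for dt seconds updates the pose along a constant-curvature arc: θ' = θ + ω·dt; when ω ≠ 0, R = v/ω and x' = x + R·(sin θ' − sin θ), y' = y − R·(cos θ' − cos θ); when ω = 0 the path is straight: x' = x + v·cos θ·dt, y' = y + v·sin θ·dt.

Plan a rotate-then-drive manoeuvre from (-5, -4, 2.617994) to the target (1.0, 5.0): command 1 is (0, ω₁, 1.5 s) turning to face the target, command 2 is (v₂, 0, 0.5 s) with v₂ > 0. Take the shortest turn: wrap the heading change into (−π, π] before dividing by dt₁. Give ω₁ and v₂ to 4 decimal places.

ω₁ = -1.0901, v₂ = 21.6333

heading to target = atan2(5−-4, 1−-5) = 0.9828
Δθ = wrap(0.9828 − 2.6180) = -1.6352; ω₁ = Δθ/dt₁ = -1.0901
distance = √((1−-5)² + (5−-4)²) = 10.8167; v₂ = distance/dt₂ = 21.6333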